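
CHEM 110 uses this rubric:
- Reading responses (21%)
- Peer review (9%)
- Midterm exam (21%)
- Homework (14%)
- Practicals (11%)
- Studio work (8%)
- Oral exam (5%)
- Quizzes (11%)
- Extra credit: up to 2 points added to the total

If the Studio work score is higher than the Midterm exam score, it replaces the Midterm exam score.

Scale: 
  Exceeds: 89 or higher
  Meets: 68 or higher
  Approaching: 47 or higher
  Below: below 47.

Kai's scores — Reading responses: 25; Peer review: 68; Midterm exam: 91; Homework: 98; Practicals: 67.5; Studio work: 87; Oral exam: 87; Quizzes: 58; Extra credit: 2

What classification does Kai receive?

Meets

Studio work (87) ≤ Midterm exam (91), so Midterm exam stays at 91.
Weighted total:
  Reading responses 25 × 0.21 = 5.25
  Peer review 68 × 0.09 = 6.12
  Midterm exam 91 × 0.21 = 19.11
  Homework 98 × 0.14 = 13.72
  Practicals 67.5 × 0.11 = 7.425
  Studio work 87 × 0.08 = 6.96
  Oral exam 87 × 0.05 = 4.35
  Quizzes 58 × 0.11 = 6.38
Sum = 69.315
Extra credit: 69.315 + 2 = 71.315
71.315 is ≥ 68 and < 89 → Meets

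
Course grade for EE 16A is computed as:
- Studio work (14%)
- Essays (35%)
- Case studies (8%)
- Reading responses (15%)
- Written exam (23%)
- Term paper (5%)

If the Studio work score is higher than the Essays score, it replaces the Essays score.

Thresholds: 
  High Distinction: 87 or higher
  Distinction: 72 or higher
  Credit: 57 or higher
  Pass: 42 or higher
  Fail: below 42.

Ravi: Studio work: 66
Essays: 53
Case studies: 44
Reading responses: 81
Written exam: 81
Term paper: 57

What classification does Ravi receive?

Studio work (66) > Essays (53), so Essays counts as 66.
Weighted total:
  Studio work 66 × 0.14 = 9.24
  Essays 66 × 0.35 = 23.1
  Case studies 44 × 0.08 = 3.52
  Reading responses 81 × 0.15 = 12.15
  Written exam 81 × 0.23 = 18.63
  Term paper 57 × 0.05 = 2.85
Sum = 69.49
69.49 is ≥ 57 and < 72 → Credit

Credit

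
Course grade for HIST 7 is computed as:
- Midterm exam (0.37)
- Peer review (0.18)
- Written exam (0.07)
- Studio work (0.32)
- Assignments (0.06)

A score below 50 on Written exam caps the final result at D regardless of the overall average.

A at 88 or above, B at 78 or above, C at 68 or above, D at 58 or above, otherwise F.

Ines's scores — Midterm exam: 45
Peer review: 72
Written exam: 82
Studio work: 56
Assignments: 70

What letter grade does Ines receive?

Written exam score 82 ≥ 50: minimum met.
Weighted total:
  Midterm exam 45 × 0.37 = 16.65
  Peer review 72 × 0.18 = 12.96
  Written exam 82 × 0.07 = 5.74
  Studio work 56 × 0.32 = 17.92
  Assignments 70 × 0.06 = 4.2
Sum = 57.47
57.47 < 58 → F

F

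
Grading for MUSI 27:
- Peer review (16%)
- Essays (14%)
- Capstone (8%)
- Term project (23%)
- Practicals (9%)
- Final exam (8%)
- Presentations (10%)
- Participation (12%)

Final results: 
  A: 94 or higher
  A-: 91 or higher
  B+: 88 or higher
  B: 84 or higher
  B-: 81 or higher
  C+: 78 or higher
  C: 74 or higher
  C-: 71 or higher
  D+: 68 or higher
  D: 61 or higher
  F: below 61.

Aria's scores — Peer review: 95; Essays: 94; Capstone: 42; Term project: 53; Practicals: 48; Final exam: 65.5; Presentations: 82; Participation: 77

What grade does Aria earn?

Weighted total:
  Peer review 95 × 0.16 = 15.2
  Essays 94 × 0.14 = 13.16
  Capstone 42 × 0.08 = 3.36
  Term project 53 × 0.23 = 12.19
  Practicals 48 × 0.09 = 4.32
  Final exam 65.5 × 0.08 = 5.24
  Presentations 82 × 0.1 = 8.2
  Participation 77 × 0.12 = 9.24
Sum = 70.91
70.91 is ≥ 68 and < 71 → D+

D+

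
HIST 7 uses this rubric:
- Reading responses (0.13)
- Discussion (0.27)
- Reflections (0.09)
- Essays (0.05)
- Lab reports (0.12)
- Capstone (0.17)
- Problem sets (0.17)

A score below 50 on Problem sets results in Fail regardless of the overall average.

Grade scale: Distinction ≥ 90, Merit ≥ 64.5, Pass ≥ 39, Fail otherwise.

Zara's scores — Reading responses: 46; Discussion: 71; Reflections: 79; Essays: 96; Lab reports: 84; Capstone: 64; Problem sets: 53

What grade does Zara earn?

Problem sets score 53 ≥ 50: minimum met.
Weighted total:
  Reading responses 46 × 0.13 = 5.98
  Discussion 71 × 0.27 = 19.17
  Reflections 79 × 0.09 = 7.11
  Essays 96 × 0.05 = 4.8
  Lab reports 84 × 0.12 = 10.08
  Capstone 64 × 0.17 = 10.88
  Problem sets 53 × 0.17 = 9.01
Sum = 67.03
67.03 is ≥ 64.5 and < 90 → Merit

Merit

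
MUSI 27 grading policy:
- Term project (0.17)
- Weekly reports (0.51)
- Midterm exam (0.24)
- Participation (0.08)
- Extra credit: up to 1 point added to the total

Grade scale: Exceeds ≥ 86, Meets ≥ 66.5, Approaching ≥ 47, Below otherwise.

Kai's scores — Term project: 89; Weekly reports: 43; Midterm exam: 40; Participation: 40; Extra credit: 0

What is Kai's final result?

Approaching

Weighted total:
  Term project 89 × 0.17 = 15.13
  Weekly reports 43 × 0.51 = 21.93
  Midterm exam 40 × 0.24 = 9.6
  Participation 40 × 0.08 = 3.2
Sum = 49.86
Extra credit: 49.86 + 0 = 49.86
49.86 is ≥ 47 and < 66.5 → Approaching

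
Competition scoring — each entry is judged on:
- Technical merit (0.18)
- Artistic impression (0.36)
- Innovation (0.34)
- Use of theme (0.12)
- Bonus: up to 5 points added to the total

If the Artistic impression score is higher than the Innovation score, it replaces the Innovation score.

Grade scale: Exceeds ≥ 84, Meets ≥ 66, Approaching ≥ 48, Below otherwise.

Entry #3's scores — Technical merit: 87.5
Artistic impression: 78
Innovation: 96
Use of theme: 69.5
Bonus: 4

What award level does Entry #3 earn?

Exceeds

Artistic impression (78) ≤ Innovation (96), so Innovation stays at 96.
Weighted total:
  Technical merit 87.5 × 0.18 = 15.75
  Artistic impression 78 × 0.36 = 28.08
  Innovation 96 × 0.34 = 32.64
  Use of theme 69.5 × 0.12 = 8.34
Sum = 84.81
Bonus: 84.81 + 4 = 88.81
88.81 ≥ 84 → Exceeds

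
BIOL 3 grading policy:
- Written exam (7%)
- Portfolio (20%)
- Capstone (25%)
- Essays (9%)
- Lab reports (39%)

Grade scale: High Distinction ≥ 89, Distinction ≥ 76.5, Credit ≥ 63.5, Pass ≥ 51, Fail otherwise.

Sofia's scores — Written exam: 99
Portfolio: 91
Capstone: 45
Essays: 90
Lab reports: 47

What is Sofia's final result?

Weighted total:
  Written exam 99 × 0.07 = 6.93
  Portfolio 91 × 0.2 = 18.2
  Capstone 45 × 0.25 = 11.25
  Essays 90 × 0.09 = 8.1
  Lab reports 47 × 0.39 = 18.33
Sum = 62.81
62.81 is ≥ 51 and < 63.5 → Pass

Pass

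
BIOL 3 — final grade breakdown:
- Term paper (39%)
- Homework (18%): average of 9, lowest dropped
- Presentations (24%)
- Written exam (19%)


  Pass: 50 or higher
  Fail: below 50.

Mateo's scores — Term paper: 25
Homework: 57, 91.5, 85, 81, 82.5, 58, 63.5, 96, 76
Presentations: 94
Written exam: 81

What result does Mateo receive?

Pass

Homework: drop 57 → average of remaining 8 = 633.5/8 = 79.1875
Weighted total:
  Term paper 25 × 0.39 = 9.75
  Homework 79.1875 × 0.18 = 14.25375
  Presentations 94 × 0.24 = 22.56
  Written exam 81 × 0.19 = 15.39
Sum = 61.95375
61.95375 ≥ 50 → Pass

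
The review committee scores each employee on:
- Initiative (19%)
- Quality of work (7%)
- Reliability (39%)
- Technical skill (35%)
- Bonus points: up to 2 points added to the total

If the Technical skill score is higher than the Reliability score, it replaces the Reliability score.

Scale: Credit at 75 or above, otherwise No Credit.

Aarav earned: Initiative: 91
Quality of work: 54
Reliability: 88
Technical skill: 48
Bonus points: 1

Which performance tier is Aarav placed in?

Technical skill (48) ≤ Reliability (88), so Reliability stays at 88.
Weighted total:
  Initiative 91 × 0.19 = 17.29
  Quality of work 54 × 0.07 = 3.78
  Reliability 88 × 0.39 = 34.32
  Technical skill 48 × 0.35 = 16.8
Sum = 72.19
Bonus points: 72.19 + 1 = 73.19
73.19 < 75 → No Credit

No Credit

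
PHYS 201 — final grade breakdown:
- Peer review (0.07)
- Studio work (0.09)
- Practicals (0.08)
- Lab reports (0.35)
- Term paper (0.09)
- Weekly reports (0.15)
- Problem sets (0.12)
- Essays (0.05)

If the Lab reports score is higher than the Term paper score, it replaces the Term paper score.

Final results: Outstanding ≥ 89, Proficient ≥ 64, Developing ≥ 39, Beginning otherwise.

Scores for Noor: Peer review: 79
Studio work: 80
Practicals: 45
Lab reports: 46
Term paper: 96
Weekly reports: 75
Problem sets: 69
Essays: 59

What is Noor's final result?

Developing

Lab reports (46) ≤ Term paper (96), so Term paper stays at 96.
Weighted total:
  Peer review 79 × 0.07 = 5.53
  Studio work 80 × 0.09 = 7.2
  Practicals 45 × 0.08 = 3.6
  Lab reports 46 × 0.35 = 16.1
  Term paper 96 × 0.09 = 8.64
  Weekly reports 75 × 0.15 = 11.25
  Problem sets 69 × 0.12 = 8.28
  Essays 59 × 0.05 = 2.95
Sum = 63.55
63.55 is ≥ 39 and < 64 → Developing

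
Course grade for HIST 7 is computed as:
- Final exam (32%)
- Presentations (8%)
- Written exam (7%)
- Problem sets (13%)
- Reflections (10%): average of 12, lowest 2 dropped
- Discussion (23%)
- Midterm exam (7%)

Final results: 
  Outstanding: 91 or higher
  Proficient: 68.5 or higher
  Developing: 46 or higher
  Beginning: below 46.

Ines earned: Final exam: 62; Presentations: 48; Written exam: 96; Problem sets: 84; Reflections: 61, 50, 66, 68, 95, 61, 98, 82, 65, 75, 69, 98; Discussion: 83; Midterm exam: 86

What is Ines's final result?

Proficient

Reflections: drop 50, 61 → average of remaining 10 = 777/10 = 77.7
Weighted total:
  Final exam 62 × 0.32 = 19.84
  Presentations 48 × 0.08 = 3.84
  Written exam 96 × 0.07 = 6.72
  Problem sets 84 × 0.13 = 10.92
  Reflections 77.7 × 0.1 = 7.77
  Discussion 83 × 0.23 = 19.09
  Midterm exam 86 × 0.07 = 6.02
Sum = 74.2
74.2 is ≥ 68.5 and < 91 → Proficient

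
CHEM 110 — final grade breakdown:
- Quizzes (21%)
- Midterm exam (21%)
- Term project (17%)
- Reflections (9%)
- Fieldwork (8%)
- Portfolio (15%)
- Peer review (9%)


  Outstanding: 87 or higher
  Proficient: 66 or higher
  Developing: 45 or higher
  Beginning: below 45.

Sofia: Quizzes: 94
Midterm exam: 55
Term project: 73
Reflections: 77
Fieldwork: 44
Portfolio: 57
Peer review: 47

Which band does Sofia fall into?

Weighted total:
  Quizzes 94 × 0.21 = 19.74
  Midterm exam 55 × 0.21 = 11.55
  Term project 73 × 0.17 = 12.41
  Reflections 77 × 0.09 = 6.93
  Fieldwork 44 × 0.08 = 3.52
  Portfolio 57 × 0.15 = 8.55
  Peer review 47 × 0.09 = 4.23
Sum = 66.93
66.93 is ≥ 66 and < 87 → Proficient

Proficient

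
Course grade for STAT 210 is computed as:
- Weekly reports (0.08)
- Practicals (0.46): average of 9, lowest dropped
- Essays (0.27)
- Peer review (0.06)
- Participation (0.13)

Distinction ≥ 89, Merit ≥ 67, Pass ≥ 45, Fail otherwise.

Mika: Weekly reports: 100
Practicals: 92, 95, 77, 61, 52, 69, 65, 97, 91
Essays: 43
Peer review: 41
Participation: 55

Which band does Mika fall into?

Practicals: drop 52 → average of remaining 8 = 647/8 = 80.875
Weighted total:
  Weekly reports 100 × 0.08 = 8
  Practicals 80.875 × 0.46 = 37.2025
  Essays 43 × 0.27 = 11.61
  Peer review 41 × 0.06 = 2.46
  Participation 55 × 0.13 = 7.15
Sum = 66.4225
66.4225 is ≥ 45 and < 67 → Pass

Pass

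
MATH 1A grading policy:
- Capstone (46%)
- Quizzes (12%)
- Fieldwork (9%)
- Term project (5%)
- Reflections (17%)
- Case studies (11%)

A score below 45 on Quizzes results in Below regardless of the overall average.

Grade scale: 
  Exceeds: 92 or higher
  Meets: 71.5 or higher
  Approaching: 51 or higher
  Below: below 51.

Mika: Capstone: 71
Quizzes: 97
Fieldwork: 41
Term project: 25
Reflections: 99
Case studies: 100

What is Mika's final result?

Quizzes score 97 ≥ 45: minimum met.
Weighted total:
  Capstone 71 × 0.46 = 32.66
  Quizzes 97 × 0.12 = 11.64
  Fieldwork 41 × 0.09 = 3.69
  Term project 25 × 0.05 = 1.25
  Reflections 99 × 0.17 = 16.83
  Case studies 100 × 0.11 = 11
Sum = 77.07
77.07 is ≥ 71.5 and < 92 → Meets

Meets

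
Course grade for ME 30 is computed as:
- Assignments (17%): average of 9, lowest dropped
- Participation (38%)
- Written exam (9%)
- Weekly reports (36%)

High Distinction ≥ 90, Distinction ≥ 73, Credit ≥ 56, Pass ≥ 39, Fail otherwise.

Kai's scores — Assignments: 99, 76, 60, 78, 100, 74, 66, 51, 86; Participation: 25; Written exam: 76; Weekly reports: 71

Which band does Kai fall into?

Pass

Assignments: drop 51 → average of remaining 8 = 639/8 = 79.875
Weighted total:
  Assignments 79.875 × 0.17 = 13.57875
  Participation 25 × 0.38 = 9.5
  Written exam 76 × 0.09 = 6.84
  Weekly reports 71 × 0.36 = 25.56
Sum = 55.47875
55.47875 is ≥ 39 and < 56 → Pass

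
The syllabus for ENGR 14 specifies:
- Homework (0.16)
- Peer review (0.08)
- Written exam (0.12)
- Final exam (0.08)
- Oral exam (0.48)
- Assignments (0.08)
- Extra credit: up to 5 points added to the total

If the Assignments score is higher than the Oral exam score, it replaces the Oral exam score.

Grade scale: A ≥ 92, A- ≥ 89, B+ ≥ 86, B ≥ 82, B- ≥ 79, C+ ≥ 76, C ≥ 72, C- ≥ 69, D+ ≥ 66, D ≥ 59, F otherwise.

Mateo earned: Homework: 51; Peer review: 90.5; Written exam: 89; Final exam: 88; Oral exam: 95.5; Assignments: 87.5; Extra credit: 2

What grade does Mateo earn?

Assignments (87.5) ≤ Oral exam (95.5), so Oral exam stays at 95.5.
Weighted total:
  Homework 51 × 0.16 = 8.16
  Peer review 90.5 × 0.08 = 7.24
  Written exam 89 × 0.12 = 10.68
  Final exam 88 × 0.08 = 7.04
  Oral exam 95.5 × 0.48 = 45.84
  Assignments 87.5 × 0.08 = 7
Sum = 85.96
Extra credit: 85.96 + 2 = 87.96
87.96 is ≥ 86 and < 89 → B+

B+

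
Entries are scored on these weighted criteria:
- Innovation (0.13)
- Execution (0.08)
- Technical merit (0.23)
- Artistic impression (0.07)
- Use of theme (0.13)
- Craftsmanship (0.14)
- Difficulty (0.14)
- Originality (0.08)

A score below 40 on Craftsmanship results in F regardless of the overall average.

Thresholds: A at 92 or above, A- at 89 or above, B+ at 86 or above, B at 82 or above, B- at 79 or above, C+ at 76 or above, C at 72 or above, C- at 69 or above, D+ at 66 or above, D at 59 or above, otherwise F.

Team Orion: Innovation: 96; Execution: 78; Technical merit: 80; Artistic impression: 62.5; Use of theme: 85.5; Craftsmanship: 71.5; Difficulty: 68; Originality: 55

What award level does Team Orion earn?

C+

Craftsmanship score 71.5 ≥ 40: minimum met.
Weighted total:
  Innovation 96 × 0.13 = 12.48
  Execution 78 × 0.08 = 6.24
  Technical merit 80 × 0.23 = 18.4
  Artistic impression 62.5 × 0.07 = 4.375
  Use of theme 85.5 × 0.13 = 11.115
  Craftsmanship 71.5 × 0.14 = 10.01
  Difficulty 68 × 0.14 = 9.52
  Originality 55 × 0.08 = 4.4
Sum = 76.54
76.54 is ≥ 76 and < 79 → C+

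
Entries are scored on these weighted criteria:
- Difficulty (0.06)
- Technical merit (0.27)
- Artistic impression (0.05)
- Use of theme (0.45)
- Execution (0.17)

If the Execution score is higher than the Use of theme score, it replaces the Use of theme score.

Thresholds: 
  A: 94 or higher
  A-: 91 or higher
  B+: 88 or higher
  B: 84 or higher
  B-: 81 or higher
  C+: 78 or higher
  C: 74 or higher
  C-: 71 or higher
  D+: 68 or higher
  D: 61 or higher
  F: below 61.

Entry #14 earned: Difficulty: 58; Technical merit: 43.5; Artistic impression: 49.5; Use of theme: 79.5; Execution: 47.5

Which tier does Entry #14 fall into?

D

Execution (47.5) ≤ Use of theme (79.5), so Use of theme stays at 79.5.
Weighted total:
  Difficulty 58 × 0.06 = 3.48
  Technical merit 43.5 × 0.27 = 11.745
  Artistic impression 49.5 × 0.05 = 2.475
  Use of theme 79.5 × 0.45 = 35.775
  Execution 47.5 × 0.17 = 8.075
Sum = 61.55
61.55 is ≥ 61 and < 68 → D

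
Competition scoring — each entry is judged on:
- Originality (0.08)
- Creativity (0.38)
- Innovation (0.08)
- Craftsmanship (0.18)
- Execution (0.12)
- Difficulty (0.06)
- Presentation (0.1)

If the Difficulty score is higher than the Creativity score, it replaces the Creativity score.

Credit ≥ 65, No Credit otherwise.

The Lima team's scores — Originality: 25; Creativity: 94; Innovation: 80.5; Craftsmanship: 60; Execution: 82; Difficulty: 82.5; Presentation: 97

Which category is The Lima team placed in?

Credit

Difficulty (82.5) ≤ Creativity (94), so Creativity stays at 94.
Weighted total:
  Originality 25 × 0.08 = 2
  Creativity 94 × 0.38 = 35.72
  Innovation 80.5 × 0.08 = 6.44
  Craftsmanship 60 × 0.18 = 10.8
  Execution 82 × 0.12 = 9.84
  Difficulty 82.5 × 0.06 = 4.95
  Presentation 97 × 0.1 = 9.7
Sum = 79.45
79.45 ≥ 65 → Credit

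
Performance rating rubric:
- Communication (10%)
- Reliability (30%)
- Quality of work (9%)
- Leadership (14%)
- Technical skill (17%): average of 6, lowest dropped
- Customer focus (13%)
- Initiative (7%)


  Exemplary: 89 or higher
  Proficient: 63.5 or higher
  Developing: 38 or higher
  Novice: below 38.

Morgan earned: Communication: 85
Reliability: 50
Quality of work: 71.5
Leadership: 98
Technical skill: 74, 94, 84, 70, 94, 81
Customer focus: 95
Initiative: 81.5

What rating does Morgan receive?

Proficient

Technical skill: drop 70 → average of remaining 5 = 427/5 = 85.4
Weighted total:
  Communication 85 × 0.1 = 8.5
  Reliability 50 × 0.3 = 15
  Quality of work 71.5 × 0.09 = 6.435
  Leadership 98 × 0.14 = 13.72
  Technical skill 85.4 × 0.17 = 14.518
  Customer focus 95 × 0.13 = 12.35
  Initiative 81.5 × 0.07 = 5.705
Sum = 76.228
76.228 is ≥ 63.5 and < 89 → Proficient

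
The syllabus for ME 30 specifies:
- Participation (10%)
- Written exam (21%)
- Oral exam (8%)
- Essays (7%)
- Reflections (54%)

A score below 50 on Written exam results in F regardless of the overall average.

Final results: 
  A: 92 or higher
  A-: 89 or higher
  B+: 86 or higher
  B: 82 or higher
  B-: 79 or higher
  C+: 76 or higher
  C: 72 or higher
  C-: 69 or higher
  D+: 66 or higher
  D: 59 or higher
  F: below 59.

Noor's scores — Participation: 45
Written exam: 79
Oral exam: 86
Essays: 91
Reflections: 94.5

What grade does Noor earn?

B

Written exam score 79 ≥ 50: minimum met.
Weighted total:
  Participation 45 × 0.1 = 4.5
  Written exam 79 × 0.21 = 16.59
  Oral exam 86 × 0.08 = 6.88
  Essays 91 × 0.07 = 6.37
  Reflections 94.5 × 0.54 = 51.03
Sum = 85.37
85.37 is ≥ 82 and < 86 → B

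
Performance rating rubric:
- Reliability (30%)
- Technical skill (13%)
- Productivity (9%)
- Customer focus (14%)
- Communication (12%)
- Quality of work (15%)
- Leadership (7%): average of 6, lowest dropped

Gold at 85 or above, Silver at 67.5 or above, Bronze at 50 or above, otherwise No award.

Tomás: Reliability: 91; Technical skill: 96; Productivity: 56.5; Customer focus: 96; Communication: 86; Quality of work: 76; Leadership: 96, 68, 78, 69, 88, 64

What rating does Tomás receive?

Leadership: drop 64 → average of remaining 5 = 399/5 = 79.8
Weighted total:
  Reliability 91 × 0.3 = 27.3
  Technical skill 96 × 0.13 = 12.48
  Productivity 56.5 × 0.09 = 5.085
  Customer focus 96 × 0.14 = 13.44
  Communication 86 × 0.12 = 10.32
  Quality of work 76 × 0.15 = 11.4
  Leadership 79.8 × 0.07 = 5.586
Sum = 85.611
85.611 ≥ 85 → Gold

Gold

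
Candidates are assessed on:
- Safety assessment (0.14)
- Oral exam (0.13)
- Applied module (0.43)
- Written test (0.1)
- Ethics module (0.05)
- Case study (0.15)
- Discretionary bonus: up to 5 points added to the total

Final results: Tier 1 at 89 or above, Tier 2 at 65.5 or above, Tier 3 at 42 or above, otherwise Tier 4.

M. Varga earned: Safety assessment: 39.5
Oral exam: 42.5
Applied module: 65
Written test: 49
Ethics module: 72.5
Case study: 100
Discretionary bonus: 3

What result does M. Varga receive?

Weighted total:
  Safety assessment 39.5 × 0.14 = 5.53
  Oral exam 42.5 × 0.13 = 5.525
  Applied module 65 × 0.43 = 27.95
  Written test 49 × 0.1 = 4.9
  Ethics module 72.5 × 0.05 = 3.625
  Case study 100 × 0.15 = 15
Sum = 62.53
Discretionary bonus: 62.53 + 3 = 65.53
65.53 is ≥ 65.5 and < 89 → Tier 2

Tier 2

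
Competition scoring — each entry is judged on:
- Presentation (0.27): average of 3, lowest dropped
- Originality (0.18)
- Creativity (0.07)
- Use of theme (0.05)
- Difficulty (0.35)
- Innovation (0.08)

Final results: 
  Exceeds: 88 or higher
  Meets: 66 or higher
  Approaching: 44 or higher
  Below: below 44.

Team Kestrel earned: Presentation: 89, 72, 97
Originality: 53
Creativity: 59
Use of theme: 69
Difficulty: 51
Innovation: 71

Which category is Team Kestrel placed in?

Approaching

Presentation: drop 72 → average of remaining 2 = 186/2 = 93
Weighted total:
  Presentation 93 × 0.27 = 25.11
  Originality 53 × 0.18 = 9.54
  Creativity 59 × 0.07 = 4.13
  Use of theme 69 × 0.05 = 3.45
  Difficulty 51 × 0.35 = 17.85
  Innovation 71 × 0.08 = 5.68
Sum = 65.76
65.76 is ≥ 44 and < 66 → Approaching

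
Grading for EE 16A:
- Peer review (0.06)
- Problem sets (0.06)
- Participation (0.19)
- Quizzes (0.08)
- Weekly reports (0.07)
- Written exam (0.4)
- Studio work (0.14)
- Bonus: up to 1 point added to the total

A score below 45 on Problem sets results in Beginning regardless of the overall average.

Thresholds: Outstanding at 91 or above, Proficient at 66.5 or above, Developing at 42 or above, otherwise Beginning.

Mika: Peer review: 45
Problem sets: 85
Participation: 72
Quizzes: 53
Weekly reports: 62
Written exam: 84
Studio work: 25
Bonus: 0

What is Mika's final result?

Problem sets score 85 ≥ 45: minimum met.
Weighted total:
  Peer review 45 × 0.06 = 2.7
  Problem sets 85 × 0.06 = 5.1
  Participation 72 × 0.19 = 13.68
  Quizzes 53 × 0.08 = 4.24
  Weekly reports 62 × 0.07 = 4.34
  Written exam 84 × 0.4 = 33.6
  Studio work 25 × 0.14 = 3.5
Sum = 67.16
Bonus: 67.16 + 0 = 67.16
67.16 is ≥ 66.5 and < 91 → Proficient

Proficient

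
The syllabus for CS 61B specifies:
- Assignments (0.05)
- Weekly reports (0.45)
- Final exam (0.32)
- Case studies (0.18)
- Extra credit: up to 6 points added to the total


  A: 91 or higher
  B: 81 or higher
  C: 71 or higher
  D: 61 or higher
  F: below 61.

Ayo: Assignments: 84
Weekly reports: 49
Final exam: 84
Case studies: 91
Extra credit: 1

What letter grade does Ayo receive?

D

Weighted total:
  Assignments 84 × 0.05 = 4.2
  Weekly reports 49 × 0.45 = 22.05
  Final exam 84 × 0.32 = 26.88
  Case studies 91 × 0.18 = 16.38
Sum = 69.51
Extra credit: 69.51 + 1 = 70.51
70.51 is ≥ 61 and < 71 → D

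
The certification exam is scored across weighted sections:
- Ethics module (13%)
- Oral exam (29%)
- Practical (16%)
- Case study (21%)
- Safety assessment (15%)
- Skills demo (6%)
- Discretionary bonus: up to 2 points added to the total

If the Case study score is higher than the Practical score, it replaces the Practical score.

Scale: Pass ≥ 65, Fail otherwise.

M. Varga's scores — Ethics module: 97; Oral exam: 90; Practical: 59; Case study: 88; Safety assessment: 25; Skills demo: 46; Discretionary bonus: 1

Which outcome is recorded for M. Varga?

Case study (88) > Practical (59), so Practical counts as 88.
Weighted total:
  Ethics module 97 × 0.13 = 12.61
  Oral exam 90 × 0.29 = 26.1
  Practical 88 × 0.16 = 14.08
  Case study 88 × 0.21 = 18.48
  Safety assessment 25 × 0.15 = 3.75
  Skills demo 46 × 0.06 = 2.76
Sum = 77.78
Discretionary bonus: 77.78 + 1 = 78.78
78.78 ≥ 65 → Pass

Pass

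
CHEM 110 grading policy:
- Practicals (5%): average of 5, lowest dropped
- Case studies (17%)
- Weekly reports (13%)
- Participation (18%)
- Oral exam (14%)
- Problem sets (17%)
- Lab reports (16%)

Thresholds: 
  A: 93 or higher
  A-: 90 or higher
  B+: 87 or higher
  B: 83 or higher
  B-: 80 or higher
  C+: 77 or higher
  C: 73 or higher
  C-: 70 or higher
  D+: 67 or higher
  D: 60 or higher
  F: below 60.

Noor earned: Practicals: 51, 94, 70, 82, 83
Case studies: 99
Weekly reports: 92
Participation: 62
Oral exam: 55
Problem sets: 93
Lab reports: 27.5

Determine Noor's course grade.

C-

Practicals: drop 51 → average of remaining 4 = 329/4 = 82.25
Weighted total:
  Practicals 82.25 × 0.05 = 4.1125
  Case studies 99 × 0.17 = 16.83
  Weekly reports 92 × 0.13 = 11.96
  Participation 62 × 0.18 = 11.16
  Oral exam 55 × 0.14 = 7.7
  Problem sets 93 × 0.17 = 15.81
  Lab reports 27.5 × 0.16 = 4.4
Sum = 71.9725
71.9725 is ≥ 70 and < 73 → C-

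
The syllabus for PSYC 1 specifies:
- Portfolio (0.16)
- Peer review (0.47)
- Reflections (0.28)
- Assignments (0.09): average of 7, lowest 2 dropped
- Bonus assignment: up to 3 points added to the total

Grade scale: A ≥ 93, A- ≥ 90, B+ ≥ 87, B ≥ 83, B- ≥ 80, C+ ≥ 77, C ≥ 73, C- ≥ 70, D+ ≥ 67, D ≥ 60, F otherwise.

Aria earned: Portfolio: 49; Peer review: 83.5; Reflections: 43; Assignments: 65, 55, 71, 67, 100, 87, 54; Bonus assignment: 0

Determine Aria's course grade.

Assignments: drop 54, 55 → average of remaining 5 = 390/5 = 78
Weighted total:
  Portfolio 49 × 0.16 = 7.84
  Peer review 83.5 × 0.47 = 39.245
  Reflections 43 × 0.28 = 12.04
  Assignments 78 × 0.09 = 7.02
Sum = 66.145
Bonus assignment: 66.145 + 0 = 66.145
66.145 is ≥ 60 and < 67 → D

D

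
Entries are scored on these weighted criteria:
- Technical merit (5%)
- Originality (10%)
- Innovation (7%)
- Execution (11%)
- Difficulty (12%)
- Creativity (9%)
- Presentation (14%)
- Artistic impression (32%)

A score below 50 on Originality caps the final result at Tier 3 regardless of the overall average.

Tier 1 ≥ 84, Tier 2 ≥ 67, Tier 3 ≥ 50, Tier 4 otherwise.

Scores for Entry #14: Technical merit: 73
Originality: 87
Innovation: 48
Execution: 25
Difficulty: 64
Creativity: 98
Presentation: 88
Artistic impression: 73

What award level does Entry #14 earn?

Tier 2

Originality score 87 ≥ 50: minimum met.
Weighted total:
  Technical merit 73 × 0.05 = 3.65
  Originality 87 × 0.1 = 8.7
  Innovation 48 × 0.07 = 3.36
  Execution 25 × 0.11 = 2.75
  Difficulty 64 × 0.12 = 7.68
  Creativity 98 × 0.09 = 8.82
  Presentation 88 × 0.14 = 12.32
  Artistic impression 73 × 0.32 = 23.36
Sum = 70.64
70.64 is ≥ 67 and < 84 → Tier 2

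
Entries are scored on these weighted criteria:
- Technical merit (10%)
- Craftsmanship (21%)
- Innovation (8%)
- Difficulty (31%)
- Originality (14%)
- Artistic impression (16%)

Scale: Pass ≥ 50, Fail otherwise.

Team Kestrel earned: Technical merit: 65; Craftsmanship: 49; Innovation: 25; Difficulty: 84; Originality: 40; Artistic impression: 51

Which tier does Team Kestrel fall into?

Weighted total:
  Technical merit 65 × 0.1 = 6.5
  Craftsmanship 49 × 0.21 = 10.29
  Innovation 25 × 0.08 = 2
  Difficulty 84 × 0.31 = 26.04
  Originality 40 × 0.14 = 5.6
  Artistic impression 51 × 0.16 = 8.16
Sum = 58.59
58.59 ≥ 50 → Pass

Pass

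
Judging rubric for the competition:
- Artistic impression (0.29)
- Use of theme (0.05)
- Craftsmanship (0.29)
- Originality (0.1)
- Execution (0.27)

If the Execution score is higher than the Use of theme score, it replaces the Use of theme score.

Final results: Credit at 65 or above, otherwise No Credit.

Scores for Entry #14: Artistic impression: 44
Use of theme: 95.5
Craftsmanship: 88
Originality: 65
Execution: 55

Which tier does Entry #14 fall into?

Execution (55) ≤ Use of theme (95.5), so Use of theme stays at 95.5.
Weighted total:
  Artistic impression 44 × 0.29 = 12.76
  Use of theme 95.5 × 0.05 = 4.775
  Craftsmanship 88 × 0.29 = 25.52
  Originality 65 × 0.1 = 6.5
  Execution 55 × 0.27 = 14.85
Sum = 64.405
64.405 < 65 → No Credit

No Credit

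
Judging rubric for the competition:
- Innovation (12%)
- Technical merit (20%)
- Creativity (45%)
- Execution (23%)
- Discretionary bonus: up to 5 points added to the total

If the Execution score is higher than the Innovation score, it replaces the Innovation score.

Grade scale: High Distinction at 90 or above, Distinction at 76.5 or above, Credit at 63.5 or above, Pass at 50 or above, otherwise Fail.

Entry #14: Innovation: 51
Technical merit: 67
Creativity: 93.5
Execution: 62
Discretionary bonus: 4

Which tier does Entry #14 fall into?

Distinction

Execution (62) > Innovation (51), so Innovation counts as 62.
Weighted total:
  Innovation 62 × 0.12 = 7.44
  Technical merit 67 × 0.2 = 13.4
  Creativity 93.5 × 0.45 = 42.075
  Execution 62 × 0.23 = 14.26
Sum = 77.175
Discretionary bonus: 77.175 + 4 = 81.175
81.175 is ≥ 76.5 and < 90 → Distinction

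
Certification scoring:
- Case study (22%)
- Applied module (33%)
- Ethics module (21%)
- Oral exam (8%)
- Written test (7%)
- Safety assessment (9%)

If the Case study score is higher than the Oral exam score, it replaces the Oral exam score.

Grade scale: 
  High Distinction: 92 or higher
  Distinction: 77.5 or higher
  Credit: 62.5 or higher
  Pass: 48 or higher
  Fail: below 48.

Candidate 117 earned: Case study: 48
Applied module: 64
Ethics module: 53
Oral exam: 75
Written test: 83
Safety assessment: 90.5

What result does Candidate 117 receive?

Credit

Case study (48) ≤ Oral exam (75), so Oral exam stays at 75.
Weighted total:
  Case study 48 × 0.22 = 10.56
  Applied module 64 × 0.33 = 21.12
  Ethics module 53 × 0.21 = 11.13
  Oral exam 75 × 0.08 = 6
  Written test 83 × 0.07 = 5.81
  Safety assessment 90.5 × 0.09 = 8.145
Sum = 62.765
62.765 is ≥ 62.5 and < 77.5 → Credit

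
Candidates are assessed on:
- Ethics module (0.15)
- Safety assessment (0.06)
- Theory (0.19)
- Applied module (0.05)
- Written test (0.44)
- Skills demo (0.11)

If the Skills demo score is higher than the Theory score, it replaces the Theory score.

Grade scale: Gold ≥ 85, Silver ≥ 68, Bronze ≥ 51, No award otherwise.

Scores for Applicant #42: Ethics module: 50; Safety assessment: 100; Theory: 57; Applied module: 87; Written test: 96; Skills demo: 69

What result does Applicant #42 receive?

Silver

Skills demo (69) > Theory (57), so Theory counts as 69.
Weighted total:
  Ethics module 50 × 0.15 = 7.5
  Safety assessment 100 × 0.06 = 6
  Theory 69 × 0.19 = 13.11
  Applied module 87 × 0.05 = 4.35
  Written test 96 × 0.44 = 42.24
  Skills demo 69 × 0.11 = 7.59
Sum = 80.79
80.79 is ≥ 68 and < 85 → Silver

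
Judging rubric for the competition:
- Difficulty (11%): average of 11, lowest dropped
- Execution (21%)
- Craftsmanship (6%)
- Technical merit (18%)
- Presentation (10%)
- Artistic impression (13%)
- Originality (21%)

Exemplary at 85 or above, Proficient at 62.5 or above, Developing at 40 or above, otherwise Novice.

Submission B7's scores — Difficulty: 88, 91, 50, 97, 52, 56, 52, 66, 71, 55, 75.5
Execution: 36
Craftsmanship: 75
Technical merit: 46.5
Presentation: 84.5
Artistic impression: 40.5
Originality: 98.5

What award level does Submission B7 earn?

Difficulty: drop 50 → average of remaining 10 = 703.5/10 = 70.35
Weighted total:
  Difficulty 70.35 × 0.11 = 7.7385
  Execution 36 × 0.21 = 7.56
  Craftsmanship 75 × 0.06 = 4.5
  Technical merit 46.5 × 0.18 = 8.37
  Presentation 84.5 × 0.1 = 8.45
  Artistic impression 40.5 × 0.13 = 5.265
  Originality 98.5 × 0.21 = 20.685
Sum = 62.5685
62.5685 is ≥ 62.5 and < 85 → Proficient

Proficient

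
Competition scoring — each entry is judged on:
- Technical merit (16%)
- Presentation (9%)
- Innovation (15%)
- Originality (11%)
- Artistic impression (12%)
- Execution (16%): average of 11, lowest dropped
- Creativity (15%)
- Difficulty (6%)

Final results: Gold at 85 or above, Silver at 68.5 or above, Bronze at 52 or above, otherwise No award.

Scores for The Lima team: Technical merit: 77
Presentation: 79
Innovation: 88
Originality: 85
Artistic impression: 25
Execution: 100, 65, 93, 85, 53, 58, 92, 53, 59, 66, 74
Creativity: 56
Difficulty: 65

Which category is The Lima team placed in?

Execution: drop 53 → average of remaining 10 = 745/10 = 74.5
Weighted total:
  Technical merit 77 × 0.16 = 12.32
  Presentation 79 × 0.09 = 7.11
  Innovation 88 × 0.15 = 13.2
  Originality 85 × 0.11 = 9.35
  Artistic impression 25 × 0.12 = 3
  Execution 74.5 × 0.16 = 11.92
  Creativity 56 × 0.15 = 8.4
  Difficulty 65 × 0.06 = 3.9
Sum = 69.2
69.2 is ≥ 68.5 and < 85 → Silver

Silver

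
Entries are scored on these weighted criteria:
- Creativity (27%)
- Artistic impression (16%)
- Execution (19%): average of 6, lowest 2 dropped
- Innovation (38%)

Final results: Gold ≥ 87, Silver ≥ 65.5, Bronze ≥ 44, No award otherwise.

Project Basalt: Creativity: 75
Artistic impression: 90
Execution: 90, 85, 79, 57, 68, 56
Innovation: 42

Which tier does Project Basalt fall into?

Silver

Execution: drop 56, 57 → average of remaining 4 = 322/4 = 80.5
Weighted total:
  Creativity 75 × 0.27 = 20.25
  Artistic impression 90 × 0.16 = 14.4
  Execution 80.5 × 0.19 = 15.295
  Innovation 42 × 0.38 = 15.96
Sum = 65.905
65.905 is ≥ 65.5 and < 87 → Silver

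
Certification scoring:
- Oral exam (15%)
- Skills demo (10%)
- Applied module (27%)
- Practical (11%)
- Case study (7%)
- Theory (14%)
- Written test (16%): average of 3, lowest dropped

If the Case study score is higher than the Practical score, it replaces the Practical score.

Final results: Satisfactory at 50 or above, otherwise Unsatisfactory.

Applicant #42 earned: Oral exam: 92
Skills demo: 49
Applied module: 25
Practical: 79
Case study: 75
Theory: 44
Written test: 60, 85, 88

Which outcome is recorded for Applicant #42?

Satisfactory

Written test: drop 60 → average of remaining 2 = 173/2 = 86.5
Case study (75) ≤ Practical (79), so Practical stays at 79.
Weighted total:
  Oral exam 92 × 0.15 = 13.8
  Skills demo 49 × 0.1 = 4.9
  Applied module 25 × 0.27 = 6.75
  Practical 79 × 0.11 = 8.69
  Case study 75 × 0.07 = 5.25
  Theory 44 × 0.14 = 6.16
  Written test 86.5 × 0.16 = 13.84
Sum = 59.39
59.39 ≥ 50 → Satisfactory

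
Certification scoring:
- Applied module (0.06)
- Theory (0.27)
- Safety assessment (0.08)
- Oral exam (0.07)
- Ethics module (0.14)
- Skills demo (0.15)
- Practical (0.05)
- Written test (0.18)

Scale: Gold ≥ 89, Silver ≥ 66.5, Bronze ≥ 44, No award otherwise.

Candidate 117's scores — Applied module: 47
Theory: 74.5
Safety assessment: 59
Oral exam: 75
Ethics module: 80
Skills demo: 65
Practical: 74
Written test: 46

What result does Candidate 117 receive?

Weighted total:
  Applied module 47 × 0.06 = 2.82
  Theory 74.5 × 0.27 = 20.115
  Safety assessment 59 × 0.08 = 4.72
  Oral exam 75 × 0.07 = 5.25
  Ethics module 80 × 0.14 = 11.2
  Skills demo 65 × 0.15 = 9.75
  Practical 74 × 0.05 = 3.7
  Written test 46 × 0.18 = 8.28
Sum = 65.835
65.835 is ≥ 44 and < 66.5 → Bronze

Bronze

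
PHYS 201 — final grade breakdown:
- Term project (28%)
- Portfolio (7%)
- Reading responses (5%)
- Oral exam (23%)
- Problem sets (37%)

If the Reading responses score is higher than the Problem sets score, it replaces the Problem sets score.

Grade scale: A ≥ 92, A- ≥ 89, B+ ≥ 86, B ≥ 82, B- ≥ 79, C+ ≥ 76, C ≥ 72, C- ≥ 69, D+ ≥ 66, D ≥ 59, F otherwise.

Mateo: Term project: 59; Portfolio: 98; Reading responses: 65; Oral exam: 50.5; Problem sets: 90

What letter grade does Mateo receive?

Reading responses (65) ≤ Problem sets (90), so Problem sets stays at 90.
Weighted total:
  Term project 59 × 0.28 = 16.52
  Portfolio 98 × 0.07 = 6.86
  Reading responses 65 × 0.05 = 3.25
  Oral exam 50.5 × 0.23 = 11.615
  Problem sets 90 × 0.37 = 33.3
Sum = 71.545
71.545 is ≥ 69 and < 72 → C-

C-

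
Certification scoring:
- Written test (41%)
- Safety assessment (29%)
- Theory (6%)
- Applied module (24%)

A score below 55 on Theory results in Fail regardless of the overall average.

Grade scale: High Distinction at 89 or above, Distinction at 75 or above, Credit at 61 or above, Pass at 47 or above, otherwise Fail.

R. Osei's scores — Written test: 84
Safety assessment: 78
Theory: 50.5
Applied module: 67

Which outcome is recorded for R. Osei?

Fail

Theory score 50.5 < 55: minimum not met.
Weighted total:
  Written test 84 × 0.41 = 34.44
  Safety assessment 78 × 0.29 = 22.62
  Theory 50.5 × 0.06 = 3.03
  Applied module 67 × 0.24 = 16.08
Sum = 76.17
Because the Theory minimum was not met, the result is Fail.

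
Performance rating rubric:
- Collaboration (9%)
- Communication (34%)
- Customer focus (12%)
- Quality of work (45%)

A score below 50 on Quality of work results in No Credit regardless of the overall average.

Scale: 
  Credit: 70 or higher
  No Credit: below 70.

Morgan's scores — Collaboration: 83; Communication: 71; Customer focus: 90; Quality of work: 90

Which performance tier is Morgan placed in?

Quality of work score 90 ≥ 50: minimum met.
Weighted total:
  Collaboration 83 × 0.09 = 7.47
  Communication 71 × 0.34 = 24.14
  Customer focus 90 × 0.12 = 10.8
  Quality of work 90 × 0.45 = 40.5
Sum = 82.91
82.91 ≥ 70 → Credit

Credit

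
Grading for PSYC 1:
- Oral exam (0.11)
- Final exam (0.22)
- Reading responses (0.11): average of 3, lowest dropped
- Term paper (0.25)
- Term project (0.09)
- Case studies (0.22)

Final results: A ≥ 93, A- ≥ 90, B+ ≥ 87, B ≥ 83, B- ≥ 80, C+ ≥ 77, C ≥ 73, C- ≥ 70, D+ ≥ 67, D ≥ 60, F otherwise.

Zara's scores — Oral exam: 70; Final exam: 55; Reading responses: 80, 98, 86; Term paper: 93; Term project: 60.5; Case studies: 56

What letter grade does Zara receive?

Reading responses: drop 80 → average of remaining 2 = 184/2 = 92
Weighted total:
  Oral exam 70 × 0.11 = 7.7
  Final exam 55 × 0.22 = 12.1
  Reading responses 92 × 0.11 = 10.12
  Term paper 93 × 0.25 = 23.25
  Term project 60.5 × 0.09 = 5.445
  Case studies 56 × 0.22 = 12.32
Sum = 70.935
70.935 is ≥ 70 and < 73 → C-

C-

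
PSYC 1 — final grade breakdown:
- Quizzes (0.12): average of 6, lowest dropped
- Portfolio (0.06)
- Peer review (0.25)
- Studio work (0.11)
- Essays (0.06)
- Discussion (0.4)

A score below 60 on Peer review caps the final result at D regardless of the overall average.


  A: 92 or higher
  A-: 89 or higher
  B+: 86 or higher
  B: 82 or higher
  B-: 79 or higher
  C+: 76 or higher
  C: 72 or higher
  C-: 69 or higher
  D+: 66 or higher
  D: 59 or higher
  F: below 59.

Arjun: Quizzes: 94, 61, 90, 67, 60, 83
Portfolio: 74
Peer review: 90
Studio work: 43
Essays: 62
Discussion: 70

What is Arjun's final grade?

C

Quizzes: drop 60 → average of remaining 5 = 395/5 = 79
Peer review score 90 ≥ 60: minimum met.
Weighted total:
  Quizzes 79 × 0.12 = 9.48
  Portfolio 74 × 0.06 = 4.44
  Peer review 90 × 0.25 = 22.5
  Studio work 43 × 0.11 = 4.73
  Essays 62 × 0.06 = 3.72
  Discussion 70 × 0.4 = 28
Sum = 72.87
72.87 is ≥ 72 and < 76 → C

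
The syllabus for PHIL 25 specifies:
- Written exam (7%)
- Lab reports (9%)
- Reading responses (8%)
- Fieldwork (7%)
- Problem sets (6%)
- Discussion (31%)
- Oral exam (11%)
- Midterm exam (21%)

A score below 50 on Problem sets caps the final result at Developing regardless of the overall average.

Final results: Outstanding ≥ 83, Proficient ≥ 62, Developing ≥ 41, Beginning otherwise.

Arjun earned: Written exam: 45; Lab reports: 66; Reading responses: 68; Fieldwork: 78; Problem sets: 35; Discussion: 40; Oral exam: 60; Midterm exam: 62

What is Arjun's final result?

Problem sets score 35 < 50: minimum not met.
Weighted total:
  Written exam 45 × 0.07 = 3.15
  Lab reports 66 × 0.09 = 5.94
  Reading responses 68 × 0.08 = 5.44
  Fieldwork 78 × 0.07 = 5.46
  Problem sets 35 × 0.06 = 2.1
  Discussion 40 × 0.31 = 12.4
  Oral exam 60 × 0.11 = 6.6
  Midterm exam 62 × 0.21 = 13.02
Sum = 54.11
54.11 would be Developing; cap at Developing applies → Developing.

Developing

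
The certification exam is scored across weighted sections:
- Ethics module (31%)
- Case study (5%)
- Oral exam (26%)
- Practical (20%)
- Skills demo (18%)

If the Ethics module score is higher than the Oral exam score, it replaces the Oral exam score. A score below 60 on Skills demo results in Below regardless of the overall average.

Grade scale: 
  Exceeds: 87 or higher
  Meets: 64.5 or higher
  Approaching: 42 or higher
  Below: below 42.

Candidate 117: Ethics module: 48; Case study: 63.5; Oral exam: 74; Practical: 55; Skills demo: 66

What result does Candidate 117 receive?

Approaching

Ethics module (48) ≤ Oral exam (74), so Oral exam stays at 74.
Skills demo score 66 ≥ 60: minimum met.
Weighted total:
  Ethics module 48 × 0.31 = 14.88
  Case study 63.5 × 0.05 = 3.175
  Oral exam 74 × 0.26 = 19.24
  Practical 55 × 0.2 = 11
  Skills demo 66 × 0.18 = 11.88
Sum = 60.175
60.175 is ≥ 42 and < 64.5 → Approaching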